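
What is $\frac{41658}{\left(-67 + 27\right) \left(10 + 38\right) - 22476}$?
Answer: $- \frac{6943}{4066} \approx -1.7076$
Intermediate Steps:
$\frac{41658}{\left(-67 + 27\right) \left(10 + 38\right) - 22476} = \frac{41658}{\left(-40\right) 48 - 22476} = \frac{41658}{-1920 - 22476} = \frac{41658}{-24396} = 41658 \left(- \frac{1}{24396}\right) = - \frac{6943}{4066}$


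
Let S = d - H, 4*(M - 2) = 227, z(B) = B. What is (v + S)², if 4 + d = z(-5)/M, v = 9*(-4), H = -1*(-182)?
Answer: 108951844/2209 ≈ 49322.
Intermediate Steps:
H = 182
M = 235/4 (M = 2 + (¼)*227 = 2 + 227/4 = 235/4 ≈ 58.750)
v = -36
d = -192/47 (d = -4 - 5/235/4 = -4 - 5*4/235 = -4 - 4/47 = -192/47 ≈ -4.0851)
S = -8746/47 (S = -192/47 - 1*182 = -192/47 - 182 = -8746/47 ≈ -186.09)
(v + S)² = (-36 - 8746/47)² = (-10438/47)² = 108951844/2209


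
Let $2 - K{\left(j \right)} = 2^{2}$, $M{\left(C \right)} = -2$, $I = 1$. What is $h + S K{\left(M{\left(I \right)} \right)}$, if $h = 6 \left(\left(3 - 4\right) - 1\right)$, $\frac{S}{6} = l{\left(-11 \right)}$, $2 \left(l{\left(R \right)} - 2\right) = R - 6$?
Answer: $66$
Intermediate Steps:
$l{\left(R \right)} = -1 + \frac{R}{2}$ ($l{\left(R \right)} = 2 + \frac{R - 6}{2} = 2 + \frac{-6 + R}{2} = 2 + \left(-3 + \frac{R}{2}\right) = -1 + \frac{R}{2}$)
$S = -39$ ($S = 6 \left(-1 + \frac{1}{2} \left(-11\right)\right) = 6 \left(-1 - \frac{11}{2}\right) = 6 \left(- \frac{13}{2}\right) = -39$)
$K{\left(j \right)} = -2$ ($K{\left(j \right)} = 2 - 2^{2} = 2 - 4 = -2$)
$h = -12$ ($h = 6 \left(\left(3 - 4\right) - 1\right) = 6 \left(-1 - 1\right) = 6 \left(-2\right) = -12$)
$h + S K{\left(M{\left(I \right)} \right)} = -12 - -78 = -12 + 78 = 66$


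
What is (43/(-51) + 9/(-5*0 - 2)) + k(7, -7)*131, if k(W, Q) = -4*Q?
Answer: 373591/102 ≈ 3662.7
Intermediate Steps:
(43/(-51) + 9/(-5*0 - 2)) + k(7, -7)*131 = (43/(-51) + 9/(-5*0 - 2)) - 4*(-7)*131 = (43*(-1/51) + 9/(0 - 2)) + 28*131 = (-43/51 + 9/(-2)) + 3668 = (-43/51 + 9*(-½)) + 3668 = (-43/51 - 9/2) + 3668 = -545/102 + 3668 = 373591/102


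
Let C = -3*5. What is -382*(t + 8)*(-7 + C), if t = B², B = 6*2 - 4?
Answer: 605088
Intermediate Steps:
B = 8 (B = 12 - 4 = 8)
t = 64 (t = 8² = 64)
C = -15
-382*(t + 8)*(-7 + C) = -382*(64 + 8)*(-7 - 15) = -27504*(-22) = -382*(-1584) = 605088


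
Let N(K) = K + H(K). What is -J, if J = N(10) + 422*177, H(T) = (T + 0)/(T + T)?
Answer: -149409/2 ≈ -74705.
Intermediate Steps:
H(T) = 1/2 (H(T) = T/((2*T)) = T*(1/(2*T)) = 1/2)
N(K) = 1/2 + K (N(K) = K + 1/2 = 1/2 + K)
J = 149409/2 (J = (1/2 + 10) + 422*177 = 21/2 + 74694 = 149409/2 ≈ 74705.)
-J = -1*149409/2 = -149409/2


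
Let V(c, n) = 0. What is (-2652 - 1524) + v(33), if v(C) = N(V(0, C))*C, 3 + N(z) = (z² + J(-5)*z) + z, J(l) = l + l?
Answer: -4275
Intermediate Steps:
J(l) = 2*l
N(z) = -3 + z² - 9*z (N(z) = -3 + ((z² + (2*(-5))*z) + z) = -3 + ((z² - 10*z) + z) = -3 + (z² - 9*z) = -3 + z² - 9*z)
v(C) = -3*C (v(C) = (-3 + 0² - 9*0)*C = (-3 + 0 + 0)*C = -3*C)
(-2652 - 1524) + v(33) = (-2652 - 1524) - 3*33 = -4176 - 99 = -4275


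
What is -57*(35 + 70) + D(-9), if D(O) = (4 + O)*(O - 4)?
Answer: -5920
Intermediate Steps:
D(O) = (-4 + O)*(4 + O) (D(O) = (4 + O)*(-4 + O) = (-4 + O)*(4 + O))
-57*(35 + 70) + D(-9) = -57*(35 + 70) + (-16 + (-9)**2) = -57*105 + (-16 + 81) = -5985 + 65 = -5920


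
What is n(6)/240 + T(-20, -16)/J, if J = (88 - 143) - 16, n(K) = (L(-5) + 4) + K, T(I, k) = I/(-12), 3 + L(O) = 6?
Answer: 523/17040 ≈ 0.030692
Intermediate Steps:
L(O) = 3 (L(O) = -3 + 6 = 3)
T(I, k) = -I/12 (T(I, k) = I*(-1/12) = -I/12)
n(K) = 7 + K (n(K) = (3 + 4) + K = 7 + K)
J = -71 (J = -55 - 16 = -71)
n(6)/240 + T(-20, -16)/J = (7 + 6)/240 - 1/12*(-20)/(-71) = 13*(1/240) + (5/3)*(-1/71) = 13/240 - 5/213 = 523/17040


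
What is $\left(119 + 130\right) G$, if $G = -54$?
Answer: $-13446$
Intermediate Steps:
$\left(119 + 130\right) G = \left(119 + 130\right) \left(-54\right) = 249 \left(-54\right) = -13446$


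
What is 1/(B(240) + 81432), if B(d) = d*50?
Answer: 1/93432 ≈ 1.0703e-5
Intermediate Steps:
B(d) = 50*d
1/(B(240) + 81432) = 1/(50*240 + 81432) = 1/(12000 + 81432) = 1/93432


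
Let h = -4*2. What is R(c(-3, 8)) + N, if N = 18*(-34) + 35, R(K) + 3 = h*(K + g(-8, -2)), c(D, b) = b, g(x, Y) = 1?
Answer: -652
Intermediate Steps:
h = -8
R(K) = -11 - 8*K (R(K) = -3 - 8*(K + 1) = -3 - 8*(1 + K) = -3 + (-8 - 8*K) = -11 - 8*K)
N = -577 (N = -612 + 35 = -577)
R(c(-3, 8)) + N = (-11 - 8*8) - 577 = (-11 - 64) - 577 = -75 - 577 = -652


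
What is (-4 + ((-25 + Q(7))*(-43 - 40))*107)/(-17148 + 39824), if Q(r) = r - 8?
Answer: 115451/11338 ≈ 10.183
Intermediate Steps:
Q(r) = -8 + r
(-4 + ((-25 + Q(7))*(-43 - 40))*107)/(-17148 + 39824) = (-4 + ((-25 + (-8 + 7))*(-43 - 40))*107)/(-17148 + 39824) = (-4 + ((-25 - 1)*(-83))*107)/22676 = (-4 - 26*(-83)*107)*(1/22676) = (-4 + 2158*107)*(1/22676) = (-4 + 230906)*(1/22676) = 230902*(1/22676) = 115451/11338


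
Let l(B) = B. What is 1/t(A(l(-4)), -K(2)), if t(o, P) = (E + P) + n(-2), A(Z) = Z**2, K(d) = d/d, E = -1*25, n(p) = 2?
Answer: -1/24 ≈ -0.041667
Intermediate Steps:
E = -25
K(d) = 1
t(o, P) = -23 + P (t(o, P) = (-25 + P) + 2 = -23 + P)
1/t(A(l(-4)), -K(2)) = 1/(-23 - 1*1) = 1/(-23 - 1) = 1/(-24) = -1/24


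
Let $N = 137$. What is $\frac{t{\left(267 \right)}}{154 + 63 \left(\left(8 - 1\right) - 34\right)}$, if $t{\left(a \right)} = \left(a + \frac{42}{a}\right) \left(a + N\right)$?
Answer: $- \frac{738916}{10591} \approx -69.768$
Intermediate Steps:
$t{\left(a \right)} = \left(137 + a\right) \left(a + \frac{42}{a}\right)$ ($t{\left(a \right)} = \left(a + \frac{42}{a}\right) \left(a + 137\right) = \left(a + \frac{42}{a}\right) \left(137 + a\right) = \left(137 + a\right) \left(a + \frac{42}{a}\right)$)
$\frac{t{\left(267 \right)}}{154 + 63 \left(\left(8 - 1\right) - 34\right)} = \frac{42 + 267^{2} + 137 \cdot 267 + \frac{5754}{267}}{154 + 63 \left(\left(8 - 1\right) - 34\right)} = \frac{42 + 71289 + 36579 + 5754 \cdot \frac{1}{267}}{154 + 63 \left(7 - 34\right)} = \frac{42 + 71289 + 36579 + \frac{1918}{89}}{154 + 63 \left(-27\right)} = \frac{9605908}{89 \left(154 - 1701\right)} = \frac{9605908}{89 \left(-1547\right)} = \frac{9605908}{89} \left(- \frac{1}{1547}\right) = - \frac{738916}{10591}$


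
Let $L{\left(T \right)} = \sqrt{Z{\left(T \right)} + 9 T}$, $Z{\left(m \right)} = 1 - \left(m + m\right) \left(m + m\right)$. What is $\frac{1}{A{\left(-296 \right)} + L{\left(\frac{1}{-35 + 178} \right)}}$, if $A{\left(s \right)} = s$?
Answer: $- \frac{1513226}{447909463} - \frac{143 \sqrt{5433}}{895818926} \approx -0.0033902$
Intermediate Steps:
$Z{\left(m \right)} = 1 - 4 m^{2}$ ($Z{\left(m \right)} = 1 - 2 m 2 m = 1 - 4 m^{2}$)
$L{\left(T \right)} = \sqrt{1 - 4 T^{2} + 9 T}$ ($L{\left(T \right)} = \sqrt{\left(1 - 4 T^{2}\right) + 9 T} = \sqrt{1 - 4 T^{2} + 9 T}$)
$\frac{1}{A{\left(-296 \right)} + L{\left(\frac{1}{-35 + 178} \right)}} = \frac{1}{-296 + \sqrt{1 - 4 \left(\frac{1}{-35 + 178}\right)^{2} + \frac{9}{-35 + 178}}} = \frac{1}{-296 + \sqrt{1 - 4 \left(\frac{1}{143}\right)^{2} + \frac{9}{143}}} = \frac{1}{-296 + \sqrt{1 - \frac{4}{20449} + 9 \cdot \frac{1}{143}}} = \frac{1}{-296 + \sqrt{1 - \frac{4}{20449} + \frac{9}{143}}} = \frac{1}{-296 + \sqrt{\frac{21732}{20449}}} = \frac{1}{-296 + \frac{2 \sqrt{5433}}{143}}$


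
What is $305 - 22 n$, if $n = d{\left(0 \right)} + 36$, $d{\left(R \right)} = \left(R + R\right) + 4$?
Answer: $-575$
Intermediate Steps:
$d{\left(R \right)} = 4 + 2 R$ ($d{\left(R \right)} = 2 R + 4 = 4 + 2 R$)
$n = 40$ ($n = \left(4 + 2 \cdot 0\right) + 36 = \left(4 + 0\right) + 36 = 4 + 36 = 40$)
$305 - 22 n = 305 - 880 = -575$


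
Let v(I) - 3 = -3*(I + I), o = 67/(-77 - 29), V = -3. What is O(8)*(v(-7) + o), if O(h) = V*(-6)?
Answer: 42327/53 ≈ 798.62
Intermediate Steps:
O(h) = 18 (O(h) = -3*(-6) = 18)
o = -67/106 (o = 67/(-106) = 67*(-1/106) = -67/106 ≈ -0.63208)
v(I) = 3 - 6*I (v(I) = 3 - 3*(I + I) = 3 - 6*I)
O(8)*(v(-7) + o) = 18*((3 - 6*(-7)) - 67/106) = 18*((3 + 42) - 67/106) = 18*(45 - 67/106) = 18*(4703/106) = 42327/53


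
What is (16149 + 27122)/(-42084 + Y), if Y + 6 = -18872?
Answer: -43271/60962 ≈ -0.70980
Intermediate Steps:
Y = -18878 (Y = -6 - 18872 = -18878)
(16149 + 27122)/(-42084 + Y) = (16149 + 27122)/(-42084 - 18878) = 43271/(-60962) = 43271*(-1/60962) = -43271/60962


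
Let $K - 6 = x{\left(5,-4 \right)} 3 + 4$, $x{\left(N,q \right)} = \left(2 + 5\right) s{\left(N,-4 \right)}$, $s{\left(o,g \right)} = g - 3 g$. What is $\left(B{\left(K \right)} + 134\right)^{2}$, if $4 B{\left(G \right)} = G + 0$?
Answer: $\frac{127449}{4} \approx 31862.0$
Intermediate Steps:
$s{\left(o,g \right)} = - 2 g$
$x{\left(N,q \right)} = 56$ ($x{\left(N,q \right)} = \left(2 + 5\right) \left(\left(-2\right) \left(-4\right)\right) = 7 \cdot 8 = 56$)
$K = 178$ ($K = 6 + \left(56 \cdot 3 + 4\right) = 6 + \left(168 + 4\right) = 6 + 172 = 178$)
$B{\left(G \right)} = \frac{G}{4}$ ($B{\left(G \right)} = \frac{G + 0}{4} = \frac{G}{4}$)
$\left(B{\left(K \right)} + 134\right)^{2} = \left(\frac{1}{4} \cdot 178 + 134\right)^{2} = \left(\frac{89}{2} + 134\right)^{2} = \left(\frac{357}{2}\right)^{2} = \frac{127449}{4}$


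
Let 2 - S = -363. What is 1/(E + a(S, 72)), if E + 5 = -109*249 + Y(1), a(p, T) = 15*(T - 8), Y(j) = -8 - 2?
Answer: -1/26196 ≈ -3.8174e-5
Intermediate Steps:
S = 365 (S = 2 - 1*(-363) = 2 + 363 = 365)
Y(j) = -10
a(p, T) = -120 + 15*T (a(p, T) = 15*(-8 + T) = -120 + 15*T)
E = -27156 (E = -5 + (-109*249 - 10) = -5 + (-27141 - 10) = -5 - 27151 = -27156)
1/(E + a(S, 72)) = 1/(-27156 + (-120 + 15*72)) = 1/(-27156 + (-120 + 1080)) = 1/(-27156 + 960) = 1/(-26196) = -1/26196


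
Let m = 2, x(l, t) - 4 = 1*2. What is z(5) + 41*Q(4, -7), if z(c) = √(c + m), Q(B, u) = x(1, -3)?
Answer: 246 + √7 ≈ 248.65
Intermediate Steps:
x(l, t) = 6 (x(l, t) = 4 + 1*2 = 4 + 2 = 6)
Q(B, u) = 6
z(c) = √(2 + c) (z(c) = √(c + 2) = √(2 + c))
z(5) + 41*Q(4, -7) = √(2 + 5) + 41*6 = √7 + 246 = 246 + √7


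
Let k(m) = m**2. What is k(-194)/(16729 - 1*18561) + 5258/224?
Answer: 75137/25648 ≈ 2.9295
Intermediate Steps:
k(-194)/(16729 - 1*18561) + 5258/224 = (-194)**2/(16729 - 1*18561) + 5258/224 = 37636/(16729 - 18561) + 5258*(1/224) = 37636/(-1832) + 2629/112 = 37636*(-1/1832) + 2629/112 = -9409/458 + 2629/112 = 75137/25648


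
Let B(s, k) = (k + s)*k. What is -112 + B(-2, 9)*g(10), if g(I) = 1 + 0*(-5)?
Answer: -49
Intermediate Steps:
g(I) = 1 (g(I) = 1 + 0 = 1)
B(s, k) = k*(k + s)
-112 + B(-2, 9)*g(10) = -112 + (9*(9 - 2))*1 = -112 + (9*7)*1 = -112 + 63*1 = -112 + 63 = -49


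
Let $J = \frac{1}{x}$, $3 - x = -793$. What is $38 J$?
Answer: $\frac{19}{398} \approx 0.047739$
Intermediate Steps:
$x = 796$ ($x = 3 - -793 = 3 + 793 = 796$)
$J = \frac{1}{796} \approx 0.0012563$
$38 J = 38 \cdot \frac{1}{796} = \frac{19}{398}$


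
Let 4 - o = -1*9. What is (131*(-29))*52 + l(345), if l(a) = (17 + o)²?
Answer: -196648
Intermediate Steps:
o = 13 (o = 4 - (-1)*9 = 4 - 1*(-9) = 4 + 9 = 13)
l(a) = 900 (l(a) = (17 + 13)² = 30² = 900)
(131*(-29))*52 + l(345) = (131*(-29))*52 + 900 = -3799*52 + 900 = -197548 + 900 = -196648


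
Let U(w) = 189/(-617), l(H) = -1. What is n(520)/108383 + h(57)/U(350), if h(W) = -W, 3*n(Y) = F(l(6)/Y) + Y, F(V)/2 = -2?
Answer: 1270584745/6828129 ≈ 186.08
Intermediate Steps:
F(V) = -4 (F(V) = 2*(-2) = -4)
n(Y) = -4/3 + Y/3 (n(Y) = (-4 + Y)/3 = -4/3 + Y/3)
U(w) = -189/617 (U(w) = 189*(-1/617) = -189/617)
n(520)/108383 + h(57)/U(350) = (-4/3 + (⅓)*520)/108383 + (-1*57)/(-189/617) = (-4/3 + 520/3)*(1/108383) - 57*(-617/189) = 172*(1/108383) + 11723/63 = 172/108383 + 11723/63 = 1270584745/6828129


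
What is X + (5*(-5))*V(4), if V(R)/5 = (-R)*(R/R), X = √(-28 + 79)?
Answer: 500 + √51 ≈ 507.14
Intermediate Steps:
X = √51 ≈ 7.1414
V(R) = -5*R (V(R) = 5*((-R)*(R/R)) = 5*(-R*1) = 5*(-R) = -5*R)
X + (5*(-5))*V(4) = √51 + (5*(-5))*(-5*4) = √51 - 25*(-20) = √51 + 500 = 500 + √51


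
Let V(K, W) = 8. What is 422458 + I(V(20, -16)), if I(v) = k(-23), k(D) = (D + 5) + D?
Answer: 422417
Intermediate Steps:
k(D) = 5 + 2*D (k(D) = (5 + D) + D = 5 + 2*D)
I(v) = -41 (I(v) = 5 + 2*(-23) = 5 - 46 = -41)
422458 + I(V(20, -16)) = 422458 - 41 = 422417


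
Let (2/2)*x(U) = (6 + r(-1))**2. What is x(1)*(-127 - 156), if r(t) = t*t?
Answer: -13867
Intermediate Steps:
r(t) = t**2
x(U) = 49 (x(U) = (6 + (-1)**2)**2 = (6 + 1)**2 = 7**2 = 49)
x(1)*(-127 - 156) = 49*(-127 - 156) = 49*(-283) = -13867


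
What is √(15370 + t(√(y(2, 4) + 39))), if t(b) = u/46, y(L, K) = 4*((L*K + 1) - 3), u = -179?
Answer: √32514686/46 ≈ 123.96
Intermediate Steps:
y(L, K) = -8 + 4*K*L (y(L, K) = 4*((K*L + 1) - 3) = 4*((1 + K*L) - 3) = 4*(-2 + K*L) = -8 + 4*K*L)
t(b) = -179/46
√(15370 + t(√(y(2, 4) + 39))) = √(15370 - 179/46) = √(706841/46) = √32514686/46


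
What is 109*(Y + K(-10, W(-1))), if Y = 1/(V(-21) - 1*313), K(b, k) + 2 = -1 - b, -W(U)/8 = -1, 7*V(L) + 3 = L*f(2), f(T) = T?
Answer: 1705305/2236 ≈ 762.66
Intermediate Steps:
V(L) = -3/7 + 2*L/7 (V(L) = -3/7 + (L*2)/7 = -3/7 + (2*L)/7 = -3/7 + 2*L/7)
W(U) = 8 (W(U) = -8*(-1) = 8)
K(b, k) = -3 - b (K(b, k) = -2 + (-1 - b) = -3 - b)
Y = -7/2236 (Y = 1/((-3/7 + (2/7)*(-21)) - 1*313) = 1/((-3/7 - 6) - 313) = 1/(-45/7 - 313) = 1/(-2236/7) = -7/2236 ≈ -0.0031306)
109*(Y + K(-10, W(-1))) = 109*(-7/2236 + (-3 - 1*(-10))) = 109*(-7/2236 + (-3 + 10)) = 109*(-7/2236 + 7) = 109*(15645/2236) = 1705305/2236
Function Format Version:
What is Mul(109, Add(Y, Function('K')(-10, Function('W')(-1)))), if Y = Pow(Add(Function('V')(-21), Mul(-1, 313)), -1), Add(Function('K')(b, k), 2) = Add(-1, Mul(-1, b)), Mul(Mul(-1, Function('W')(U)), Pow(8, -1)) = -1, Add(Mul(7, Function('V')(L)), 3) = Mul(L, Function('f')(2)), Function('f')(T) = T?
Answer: Rational(1705305, 2236) ≈ 762.66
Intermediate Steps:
Function('V')(L) = Add(Rational(-3, 7), Mul(Rational(2, 7), L)) (Function('V')(L) = Add(Rational(-3, 7), Mul(Rational(1, 7), Mul(L, 2))) = Add(Rational(-3, 7), Mul(Rational(1, 7), Mul(2, L))) = Add(Rational(-3, 7), Mul(Rational(2, 7), L)))
Function('W')(U) = 8 (Function('W')(U) = Mul(-8, -1) = 8)
Function('K')(b, k) = Add(-3, Mul(-1, b)) (Function('K')(b, k) = Add(-2, Add(-1, Mul(-1, b))) = Add(-3, Mul(-1, b)))
Y = Rational(-7, 2236) (Y = Pow(Add(Add(Rational(-3, 7), Mul(Rational(2, 7), -21)), Mul(-1, 313)), -1) = Pow(Add(Add(Rational(-3, 7), -6), -313), -1) = Pow(Add(Rational(-45, 7), -313), -1) = Pow(Rational(-2236, 7), -1) = Rational(-7, 2236) ≈ -0.0031306)
Mul(109, Add(Y, Function('K')(-10, Function('W')(-1)))) = Mul(109, Add(Rational(-7, 2236), Add(-3, Mul(-1, -10)))) = Mul(109, Add(Rational(-7, 2236), Add(-3, 10))) = Mul(109, Add(Rational(-7, 2236), 7)) = Mul(109, Rational(15645, 2236)) = Rational(1705305, 2236)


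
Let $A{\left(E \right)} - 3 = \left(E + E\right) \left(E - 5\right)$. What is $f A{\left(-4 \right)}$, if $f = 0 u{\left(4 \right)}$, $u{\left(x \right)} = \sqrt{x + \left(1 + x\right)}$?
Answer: $0$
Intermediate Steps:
$u{\left(x \right)} = \sqrt{1 + 2 x}$
$A{\left(E \right)} = 3 + 2 E \left(-5 + E\right)$ ($A{\left(E \right)} = 3 + \left(E + E\right) \left(E - 5\right) = 3 + 2 E \left(-5 + E\right)$)
$f = 0$ ($f = 0 \sqrt{1 + 2 \cdot 4} = 0 \sqrt{1 + 8} = 0 \sqrt{9} = 0 \cdot 3 = 0$)
$f A{\left(-4 \right)} = 0 \left(3 - -40 + 2 \left(-4\right)^{2}\right) = 0 \left(3 + 40 + 2 \cdot 16\right) = 0 \left(3 + 40 + 32\right) = 0 \cdot 75 = 0$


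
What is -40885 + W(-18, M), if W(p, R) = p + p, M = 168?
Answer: -40921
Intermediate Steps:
W(p, R) = 2*p
-40885 + W(-18, M) = -40885 + 2*(-18) = -40885 - 36 = -40921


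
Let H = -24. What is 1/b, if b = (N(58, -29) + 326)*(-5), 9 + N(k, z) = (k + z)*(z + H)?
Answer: 1/6100 ≈ 0.00016393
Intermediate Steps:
N(k, z) = -9 + (-24 + z)*(k + z) (N(k, z) = -9 + (k + z)*(z - 24) = -9 + (k + z)*(-24 + z) = -9 + (-24 + z)*(k + z))
b = 6100 (b = ((-9 + (-29)² - 24*58 - 24*(-29) + 58*(-29)) + 326)*(-5) = ((-9 + 841 - 1392 + 696 - 1682) + 326)*(-5) = (-1546 + 326)*(-5) = -1220*(-5) = 6100)
1/b = 1/6100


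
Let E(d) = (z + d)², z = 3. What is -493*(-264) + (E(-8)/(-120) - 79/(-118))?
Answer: 184295885/1416 ≈ 1.3015e+5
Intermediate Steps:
E(d) = (3 + d)²
-493*(-264) + (E(-8)/(-120) - 79/(-118)) = -493*(-264) + ((3 - 8)²/(-120) - 79/(-118)) = 130152 + ((-5)²*(-1/120) - 79*(-1/118)) = 130152 + (25*(-1/120) + 79/118) = 130152 + (-5/24 + 79/118) = 130152 + 653/1416 = 184295885/1416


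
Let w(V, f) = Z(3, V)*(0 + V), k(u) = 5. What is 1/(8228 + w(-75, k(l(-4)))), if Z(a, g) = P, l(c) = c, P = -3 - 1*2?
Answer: 1/8603 ≈ 0.00011624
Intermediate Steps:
P = -5 (P = -3 - 2 = -5)
Z(a, g) = -5
w(V, f) = -5*V (w(V, f) = -5*(0 + V) = -5*V)
1/(8228 + w(-75, k(l(-4)))) = 1/(8228 - 5*(-75)) = 1/(8228 + 375) = 1/8603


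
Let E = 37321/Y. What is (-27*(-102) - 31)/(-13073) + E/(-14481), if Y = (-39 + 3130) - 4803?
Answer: -67019280823/324098913456 ≈ -0.20679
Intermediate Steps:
Y = -1712 (Y = 3091 - 4803 = -1712)
E = -37321/1712 (E = 37321/(-1712) = 37321*(-1/1712) = -37321/1712 ≈ -21.800)
(-27*(-102) - 31)/(-13073) + E/(-14481) = (-27*(-102) - 31)/(-13073) - 37321/1712/(-14481) = (2754 - 31)*(-1/13073) - 37321/1712*(-1/14481) = 2723*(-1/13073) + 37321/24791472 = -2723/13073 + 37321/24791472 = -67019280823/324098913456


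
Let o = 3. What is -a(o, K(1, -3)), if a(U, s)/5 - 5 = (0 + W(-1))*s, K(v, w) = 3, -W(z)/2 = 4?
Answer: 95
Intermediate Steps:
W(z) = -8 (W(z) = -2*4 = -8)
a(U, s) = 25 - 40*s (a(U, s) = 25 + 5*((0 - 8)*s) = 25 + 5*(-8*s) = 25 - 40*s)
-a(o, K(1, -3)) = -(25 - 40*3) = -(25 - 120) = -1*(-95) = 95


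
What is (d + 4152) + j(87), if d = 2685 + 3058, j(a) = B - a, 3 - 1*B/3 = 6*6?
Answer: 9709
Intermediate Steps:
B = -99 (B = 9 - 18*6 = 9 - 3*36 = 9 - 108 = -99)
j(a) = -99 - a
d = 5743
(d + 4152) + j(87) = (5743 + 4152) + (-99 - 1*87) = 9895 + (-99 - 87) = 9895 - 186 = 9709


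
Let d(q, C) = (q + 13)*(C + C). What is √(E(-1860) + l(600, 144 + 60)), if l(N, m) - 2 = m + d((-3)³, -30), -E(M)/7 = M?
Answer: √14066 ≈ 118.60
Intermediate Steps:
E(M) = -7*M
d(q, C) = 2*C*(13 + q) (d(q, C) = (13 + q)*(2*C) = 2*C*(13 + q))
l(N, m) = 842 + m (l(N, m) = 2 + (m + 2*(-30)*(13 + (-3)³)) = 2 + (m + 2*(-30)*(13 - 27)) = 2 + (m + 2*(-30)*(-14)) = 2 + (m + 840) = 2 + (840 + m) = 842 + m)
√(E(-1860) + l(600, 144 + 60)) = √(-7*(-1860) + (842 + (144 + 60))) = √(13020 + (842 + 204)) = √(13020 + 1046) = √14066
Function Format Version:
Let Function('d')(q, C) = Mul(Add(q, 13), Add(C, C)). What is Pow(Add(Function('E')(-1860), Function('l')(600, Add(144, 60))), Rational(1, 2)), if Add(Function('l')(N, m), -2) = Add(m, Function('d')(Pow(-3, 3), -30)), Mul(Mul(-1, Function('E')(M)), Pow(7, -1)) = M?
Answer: Pow(14066, Rational(1, 2)) ≈ 118.60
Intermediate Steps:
Function('E')(M) = Mul(-7, M)
Function('d')(q, C) = Mul(2, C, Add(13, q)) (Function('d')(q, C) = Mul(Add(13, q), Mul(2, C)) = Mul(2, C, Add(13, q)))
Function('l')(N, m) = Add(842, m) (Function('l')(N, m) = Add(2, Add(m, Mul(2, -30, Add(13, Pow(-3, 3))))) = Add(2, Add(m, Mul(2, -30, Add(13, -27)))) = Add(2, Add(m, Mul(2, -30, -14))) = Add(2, Add(m, 840)) = Add(2, Add(840, m)) = Add(842, m))
Pow(Add(Function('E')(-1860), Function('l')(600, Add(144, 60))), Rational(1, 2)) = Pow(Add(Mul(-7, -1860), Add(842, Add(144, 60))), Rational(1, 2)) = Pow(Add(13020, Add(842, 204)), Rational(1, 2)) = Pow(Add(13020, 1046), Rational(1, 2)) = Pow(14066, Rational(1, 2))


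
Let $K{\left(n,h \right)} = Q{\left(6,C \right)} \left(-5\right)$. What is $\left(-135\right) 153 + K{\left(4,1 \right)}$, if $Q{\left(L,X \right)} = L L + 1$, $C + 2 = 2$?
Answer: $-20840$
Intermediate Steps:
$C = 0$ ($C = -2 + 2 = 0$)
$Q{\left(L,X \right)} = 1 + L^{2}$ ($Q{\left(L,X \right)} = L^{2} + 1 = 1 + L^{2}$)
$K{\left(n,h \right)} = -185$ ($K{\left(n,h \right)} = \left(1 + 6^{2}\right) \left(-5\right) = \left(1 + 36\right) \left(-5\right) = 37 \left(-5\right) = -185$)
$\left(-135\right) 153 + K{\left(4,1 \right)} = \left(-135\right) 153 - 185 = -20655 - 185 = -20840$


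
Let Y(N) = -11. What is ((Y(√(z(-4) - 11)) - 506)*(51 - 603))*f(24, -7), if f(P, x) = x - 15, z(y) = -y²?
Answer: -6278448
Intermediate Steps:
f(P, x) = -15 + x
((Y(√(z(-4) - 11)) - 506)*(51 - 603))*f(24, -7) = ((-11 - 506)*(51 - 603))*(-15 - 7) = -517*(-552)*(-22) = 285384*(-22) = -6278448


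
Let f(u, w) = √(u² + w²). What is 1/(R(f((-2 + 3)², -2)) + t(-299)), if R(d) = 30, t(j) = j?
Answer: -1/269 ≈ -0.0037175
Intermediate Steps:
1/(R(f((-2 + 3)², -2)) + t(-299)) = 1/(30 - 299) = 1/(-269) = -1/269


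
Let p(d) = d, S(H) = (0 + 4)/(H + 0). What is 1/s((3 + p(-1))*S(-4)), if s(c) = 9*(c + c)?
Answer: -1/36 ≈ -0.027778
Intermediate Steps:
S(H) = 4/H
s(c) = 18*c (s(c) = 9*(2*c) = 18*c)
1/s((3 + p(-1))*S(-4)) = 1/(18*((3 - 1)*(4/(-4)))) = 1/(18*(2*(4*(-1/4)))) = 1/(18*(2*(-1))) = 1/(18*(-2)) = 1/(-36) = -1/36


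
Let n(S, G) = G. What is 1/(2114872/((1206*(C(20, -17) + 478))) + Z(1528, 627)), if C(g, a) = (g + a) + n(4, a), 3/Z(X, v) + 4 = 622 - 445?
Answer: 12101004/45943951 ≈ 0.26339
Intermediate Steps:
Z(X, v) = 3/173 (Z(X, v) = 3/(-4 + (622 - 445)) = 3/(-4 + 177) = 3/173)
C(g, a) = g + 2*a (C(g, a) = (g + a) + a = (a + g) + a = g + 2*a)
1/(2114872/((1206*(C(20, -17) + 478))) + Z(1528, 627)) = 1/(2114872/((1206*((20 + 2*(-17)) + 478))) + 3/173) = 1/(2114872/((1206*((20 - 34) + 478))) + 3/173) = 1/(2114872/((1206*(-14 + 478))) + 3/173) = 1/(2114872/((1206*464)) + 3/173) = 1/(2114872/559584 + 3/173) = 1/(2114872*(1/559584) + 3/173) = 1/(264359/69948 + 3/173) = 1/(45943951/12101004) = 12101004/45943951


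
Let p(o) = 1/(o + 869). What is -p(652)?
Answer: -1/1521 ≈ -0.00065746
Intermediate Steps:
p(o) = 1/(869 + o)
-p(652) = -1/(869 + 652) = -1/1521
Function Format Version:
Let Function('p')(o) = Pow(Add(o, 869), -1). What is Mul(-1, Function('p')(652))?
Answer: Rational(-1, 1521) ≈ -0.00065746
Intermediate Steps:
Function('p')(o) = Pow(Add(869, o), -1)
Mul(-1, Function('p')(652)) = Mul(-1, Pow(Add(869, 652), -1)) = Mul(-1, Pow(1521, -1)) = Mul(-1, Rational(1, 1521)) = Rational(-1, 1521)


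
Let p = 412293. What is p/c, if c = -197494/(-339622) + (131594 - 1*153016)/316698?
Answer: 235878983720541/293992406 ≈ 8.0233e+5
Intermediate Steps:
c = 293992406/572114937 (c = -197494*(-1/339622) + (131594 - 153016)*(1/316698) = 2101/3613 - 21422*1/316698 = 2101/3613 - 10711/158349 = 293992406/572114937 ≈ 0.51387)
p/c = 412293/(293992406/572114937) = 412293*(572114937/293992406) = 235878983720541/293992406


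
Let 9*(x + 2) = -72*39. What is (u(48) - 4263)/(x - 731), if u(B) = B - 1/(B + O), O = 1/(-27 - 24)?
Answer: 10314156/2557115 ≈ 4.0335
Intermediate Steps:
x = -314 (x = -2 + (-72*39)/9 = -2 + (⅑)*(-2808) = -2 - 312 = -314)
O = -1/51 (O = 1/(-51) = -1/51 ≈ -0.019608)
u(B) = B - 1/(-1/51 + B) (u(B) = B - 1/(B - 1/51) = B - 1/(-1/51 + B))
(u(48) - 4263)/(x - 731) = ((-51 - 1*48 + 51*48²)/(-1 + 51*48) - 4263)/(-314 - 731) = ((-51 - 48 + 51*2304)/(-1 + 2448) - 4263)/(-1045) = ((-51 - 48 + 117504)/2447 - 4263)*(-1/1045) = ((1/2447)*117405 - 4263)*(-1/1045) = (117405/2447 - 4263)*(-1/1045) = -10314156/2447*(-1/1045) = 10314156/2557115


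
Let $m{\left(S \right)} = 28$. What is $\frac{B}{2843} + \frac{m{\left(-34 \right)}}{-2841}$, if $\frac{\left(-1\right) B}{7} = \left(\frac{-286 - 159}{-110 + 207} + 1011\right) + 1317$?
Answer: $- \frac{4489674665}{783465411} \approx -5.7305$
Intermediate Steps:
$B = - \frac{1577597}{97}$ ($B = - 7 \left(\left(\frac{-286 - 159}{-110 + 207} + 1011\right) + 1317\right) = - 7 \left(\left(- \frac{445}{97} + 1011\right) + 1317\right) = - 7 \left(\frac{97622}{97} + 1317\right) = \left(-7\right) \frac{225371}{97} = - \frac{1577597}{97} \approx -16264.0$)
$\frac{B}{2843} + \frac{m{\left(-34 \right)}}{-2841} = - \frac{1577597}{97 \cdot 2843} + \frac{28}{-2841} = \left(- \frac{1577597}{97}\right) \frac{1}{2843} + 28 \left(- \frac{1}{2841}\right) = - \frac{1577597}{275771} - \frac{28}{2841} = - \frac{4489674665}{783465411}$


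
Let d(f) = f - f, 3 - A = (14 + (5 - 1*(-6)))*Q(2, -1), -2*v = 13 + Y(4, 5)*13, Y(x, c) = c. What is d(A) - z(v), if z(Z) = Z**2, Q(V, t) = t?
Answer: -1521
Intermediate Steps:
v = -39 (v = -(13 + 5*13)/2 = -(13 + 65)/2 = -1/2*78 = -39)
A = 28 (A = 3 - (14 + (5 - 1*(-6)))*(-1) = 3 - (14 + (5 + 6))*(-1) = 3 - (14 + 11)*(-1) = 3 - 25*(-1) = 3 - 1*(-25) = 3 + 25 = 28)
d(f) = 0
d(A) - z(v) = 0 - 1*(-39)**2 = 0 - 1*1521 = 0 - 1521 = -1521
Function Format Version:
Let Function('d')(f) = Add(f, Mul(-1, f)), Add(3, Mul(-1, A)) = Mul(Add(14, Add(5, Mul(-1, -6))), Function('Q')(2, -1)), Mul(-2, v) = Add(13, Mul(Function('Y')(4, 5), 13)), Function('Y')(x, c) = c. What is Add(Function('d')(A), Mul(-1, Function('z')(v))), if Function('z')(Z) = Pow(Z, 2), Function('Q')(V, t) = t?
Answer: -1521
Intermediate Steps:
v = -39 (v = Mul(Rational(-1, 2), Add(13, Mul(5, 13))) = Mul(Rational(-1, 2), Add(13, 65)) = Mul(Rational(-1, 2), 78) = -39)
A = 28 (A = Add(3, Mul(-1, Mul(Add(14, Add(5, Mul(-1, -6))), -1))) = Add(3, Mul(-1, Mul(Add(14, Add(5, 6)), -1))) = Add(3, Mul(-1, Mul(Add(14, 11), -1))) = Add(3, Mul(-1, Mul(25, -1))) = Add(3, Mul(-1, -25)) = Add(3, 25) = 28)
Function('d')(f) = 0
Add(Function('d')(A), Mul(-1, Function('z')(v))) = Add(0, Mul(-1, Pow(-39, 2))) = Add(0, Mul(-1, 1521)) = Add(0, -1521) = -1521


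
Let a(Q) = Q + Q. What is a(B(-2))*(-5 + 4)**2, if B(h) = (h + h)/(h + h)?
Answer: 2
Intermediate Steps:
B(h) = 1 (B(h) = (2*h)/((2*h)) = (2*h)*(1/(2*h)) = 1)
a(Q) = 2*Q
a(B(-2))*(-5 + 4)**2 = (2*1)*(-5 + 4)**2 = 2*(-1)**2 = 2*1 = 2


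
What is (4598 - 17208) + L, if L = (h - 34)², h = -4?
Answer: -11166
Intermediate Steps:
L = 1444 (L = (-4 - 34)² = (-38)² = 1444)
(4598 - 17208) + L = (4598 - 17208) + 1444 = -12610 + 1444 = -11166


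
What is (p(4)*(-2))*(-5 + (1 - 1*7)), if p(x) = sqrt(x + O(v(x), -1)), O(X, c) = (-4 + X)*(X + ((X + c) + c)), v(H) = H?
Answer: 44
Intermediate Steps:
O(X, c) = (-4 + X)*(2*X + 2*c) (O(X, c) = (-4 + X)*(X + (X + 2*c)) = (-4 + X)*(2*X + 2*c))
p(x) = sqrt(8 - 9*x + 2*x**2) (p(x) = sqrt(x + (-8*x - 8*(-1) + 2*x**2 + 2*x*(-1))) = sqrt(x + (-8*x + 8 + 2*x**2 - 2*x)) = sqrt(x + (8 - 10*x + 2*x**2)) = sqrt(8 - 9*x + 2*x**2))
(p(4)*(-2))*(-5 + (1 - 1*7)) = (sqrt(8 - 9*4 + 2*4**2)*(-2))*(-5 + (1 - 1*7)) = (sqrt(8 - 36 + 2*16)*(-2))*(-5 + (1 - 7)) = (sqrt(8 - 36 + 32)*(-2))*(-5 - 6) = (sqrt(4)*(-2))*(-11) = (2*(-2))*(-11) = -4*(-11) = 44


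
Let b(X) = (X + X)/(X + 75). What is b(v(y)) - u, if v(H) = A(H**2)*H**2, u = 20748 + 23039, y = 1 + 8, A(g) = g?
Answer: -48426235/1106 ≈ -43785.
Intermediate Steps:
y = 9
u = 43787
v(H) = H**4 (v(H) = H**2*H**2 = H**4)
b(X) = 2*X/(75 + X) (b(X) = (2*X)/(75 + X) = 2*X/(75 + X))
b(v(y)) - u = 2*9**4/(75 + 9**4) - 1*43787 = 2*6561/(75 + 6561) - 43787 = 2*6561/6636 - 43787 = 2*6561*(1/6636) - 43787 = 2187/1106 - 43787 = -48426235/1106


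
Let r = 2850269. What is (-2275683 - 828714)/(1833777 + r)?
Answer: -3104397/4684046 ≈ -0.66276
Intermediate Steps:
(-2275683 - 828714)/(1833777 + r) = (-2275683 - 828714)/(1833777 + 2850269) = -3104397/4684046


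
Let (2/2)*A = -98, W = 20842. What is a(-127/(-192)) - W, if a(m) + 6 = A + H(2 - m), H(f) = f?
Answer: -4021375/192 ≈ -20945.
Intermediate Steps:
A = -98
a(m) = -102 - m (a(m) = -6 + (-98 + (2 - m)) = -6 + (-96 - m) = -102 - m)
a(-127/(-192)) - W = (-102 - (-127)/(-192)) - 1*20842 = (-102 - (-127)*(-1)/192) - 20842 = (-102 - 1*127/192) - 20842 = (-102 - 127/192) - 20842 = -19711/192 - 20842 = -4021375/192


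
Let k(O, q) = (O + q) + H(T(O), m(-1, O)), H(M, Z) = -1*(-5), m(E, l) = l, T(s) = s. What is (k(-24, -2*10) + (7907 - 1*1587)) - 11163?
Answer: -4882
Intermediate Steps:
H(M, Z) = 5
k(O, q) = 5 + O + q (k(O, q) = (O + q) + 5 = 5 + O + q)
(k(-24, -2*10) + (7907 - 1*1587)) - 11163 = ((5 - 24 - 2*10) + (7907 - 1*1587)) - 11163 = ((5 - 24 - 20) + (7907 - 1587)) - 11163 = (-39 + 6320) - 11163 = 6281 - 11163 = -4882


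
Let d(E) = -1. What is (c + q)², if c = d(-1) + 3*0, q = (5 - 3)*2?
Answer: 9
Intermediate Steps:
q = 4 (q = 2*2 = 4)
c = -1 (c = -1 + 3*0 = -1 + 0 = -1)
(c + q)² = (-1 + 4)² = 3² = 9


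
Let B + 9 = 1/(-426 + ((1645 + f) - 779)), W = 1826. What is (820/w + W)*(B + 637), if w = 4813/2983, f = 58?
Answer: 585594058585/399479 ≈ 1.4659e+6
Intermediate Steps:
w = 4813/2983 (w = 4813*(1/2983) = 4813/2983 ≈ 1.6135)
B = -4481/498 (B = -9 + 1/(-426 + ((1645 + 58) - 779)) = -9 + 1/(-426 + (1703 - 779)) = -9 + 1/(-426 + 924) = -9 + 1/498 = -4481/498 ≈ -8.9980)
(820/w + W)*(B + 637) = (820/(4813/2983) + 1826)*(-4481/498 + 637) = (820*(2983/4813) + 1826)*(312745/498) = (2446060/4813 + 1826)*(312745/498) = (11234598/4813)*(312745/498) = 585594058585/399479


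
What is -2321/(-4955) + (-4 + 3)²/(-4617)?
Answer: 10711102/22877235 ≈ 0.46820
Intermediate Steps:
-2321/(-4955) + (-4 + 3)²/(-4617) = -2321*(-1/4955) + (-1)²*(-1/4617) = 2321/4955 + 1*(-1/4617) = 2321/4955 - 1/4617 = 10711102/22877235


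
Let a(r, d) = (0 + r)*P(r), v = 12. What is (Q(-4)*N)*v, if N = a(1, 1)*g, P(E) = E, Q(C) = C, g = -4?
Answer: 192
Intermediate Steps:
a(r, d) = r² (a(r, d) = (0 + r)*r = r*r = r²)
N = -4 (N = 1²*(-4) = 1*(-4) = -4)
(Q(-4)*N)*v = -4*(-4)*12 = 16*12 = 192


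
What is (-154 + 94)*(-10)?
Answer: 600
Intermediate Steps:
(-154 + 94)*(-10) = -60*(-10) = 600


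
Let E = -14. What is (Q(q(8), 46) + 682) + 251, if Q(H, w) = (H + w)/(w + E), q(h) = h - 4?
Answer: 14953/16 ≈ 934.56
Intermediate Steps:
q(h) = -4 + h
Q(H, w) = (H + w)/(-14 + w) (Q(H, w) = (H + w)/(w - 14) = (H + w)/(-14 + w))
(Q(q(8), 46) + 682) + 251 = (((-4 + 8) + 46)/(-14 + 46) + 682) + 251 = ((4 + 46)/32 + 682) + 251 = ((1/32)*50 + 682) + 251 = (25/16 + 682) + 251 = 10937/16 + 251 = 14953/16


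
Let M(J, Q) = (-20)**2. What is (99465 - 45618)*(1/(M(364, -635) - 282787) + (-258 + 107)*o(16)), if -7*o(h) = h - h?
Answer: -17949/94129 ≈ -0.19069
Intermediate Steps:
o(h) = 0 (o(h) = -(h - h)/7 = -1/7*0 = 0)
M(J, Q) = 400
(99465 - 45618)*(1/(M(364, -635) - 282787) + (-258 + 107)*o(16)) = (99465 - 45618)*(1/(400 - 282787) + (-258 + 107)*0) = 53847*(1/(-282387) - 151*0) = 53847*(-1/282387 + 0) = 53847*(-1/282387) = -17949/94129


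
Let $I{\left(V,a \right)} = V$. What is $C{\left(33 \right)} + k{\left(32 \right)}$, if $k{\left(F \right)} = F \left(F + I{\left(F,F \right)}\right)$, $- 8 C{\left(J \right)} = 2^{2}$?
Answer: $\frac{4095}{2} \approx 2047.5$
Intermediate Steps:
$C{\left(J \right)} = - \frac{1}{2}$ ($C{\left(J \right)} = - \frac{2^{2}}{8} = \left(- \frac{1}{8}\right) 4 = - \frac{1}{2}$)
$k{\left(F \right)} = 2 F^{2}$ ($k{\left(F \right)} = F \left(F + F\right) = F 2 F = 2 F^{2}$)
$C{\left(33 \right)} + k{\left(32 \right)} = - \frac{1}{2} + 2 \cdot 32^{2} = - \frac{1}{2} + 2 \cdot 1024 = - \frac{1}{2} + 2048 = \frac{4095}{2}$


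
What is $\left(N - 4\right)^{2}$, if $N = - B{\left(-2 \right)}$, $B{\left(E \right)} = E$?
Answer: $4$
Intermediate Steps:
$N = 2$ ($N = \left(-1\right) \left(-2\right) = 2$)
$\left(N - 4\right)^{2} = \left(2 - 4\right)^{2} = \left(-2\right)^{2} = 4$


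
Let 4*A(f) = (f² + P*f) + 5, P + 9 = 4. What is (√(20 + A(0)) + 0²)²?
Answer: 85/4 ≈ 21.250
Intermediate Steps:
P = -5 (P = -9 + 4 = -5)
A(f) = 5/4 - 5*f/4 + f²/4 (A(f) = ((f² - 5*f) + 5)/4 = (5 + f² - 5*f)/4 = 5/4 - 5*f/4 + f²/4)
(√(20 + A(0)) + 0²)² = (√(20 + (5/4 - 5/4*0 + (¼)*0²)) + 0²)² = (√(20 + (5/4 + 0 + (¼)*0)) + 0)² = (√(20 + (5/4 + 0 + 0)) + 0)² = (√(20 + 5/4) + 0)² = (√(85/4) + 0)² = (√85/2 + 0)² = (√85/2)² = 85/4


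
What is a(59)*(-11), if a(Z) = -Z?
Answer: 649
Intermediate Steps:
a(59)*(-11) = -1*59*(-11) = -59*(-11) = 649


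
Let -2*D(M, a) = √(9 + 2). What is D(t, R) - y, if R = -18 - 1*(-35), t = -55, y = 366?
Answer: -366 - √11/2 ≈ -367.66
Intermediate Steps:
R = 17 (R = -18 + 35 = 17)
D(M, a) = -√11/2 (D(M, a) = -√(9 + 2)/2 = -√11/2)
D(t, R) - y = -√11/2 - 1*366 = -√11/2 - 366 = -366 - √11/2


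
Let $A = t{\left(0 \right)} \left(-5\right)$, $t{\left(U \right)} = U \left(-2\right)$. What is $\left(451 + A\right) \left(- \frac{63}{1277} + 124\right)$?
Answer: $\frac{71386535}{1277} \approx 55902.0$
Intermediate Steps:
$t{\left(U \right)} = - 2 U$
$A = 0$ ($A = \left(-2\right) 0 \left(-5\right) = 0 \left(-5\right) = 0$)
$\left(451 + A\right) \left(- \frac{63}{1277} + 124\right) = \left(451 + 0\right) \left(- \frac{63}{1277} + 124\right) = 451 \left(\left(-63\right) \frac{1}{1277} + 124\right) = 451 \left(- \frac{63}{1277} + 124\right) = 451 \cdot \frac{158285}{1277} = \frac{71386535}{1277}$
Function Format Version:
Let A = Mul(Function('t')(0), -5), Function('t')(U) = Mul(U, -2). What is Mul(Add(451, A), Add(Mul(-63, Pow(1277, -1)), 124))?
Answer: Rational(71386535, 1277) ≈ 55902.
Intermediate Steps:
Function('t')(U) = Mul(-2, U)
A = 0 (A = Mul(Mul(-2, 0), -5) = Mul(0, -5) = 0)
Mul(Add(451, A), Add(Mul(-63, Pow(1277, -1)), 124)) = Mul(Add(451, 0), Add(Mul(-63, Pow(1277, -1)), 124)) = Mul(451, Add(Mul(-63, Rational(1, 1277)), 124)) = Mul(451, Add(Rational(-63, 1277), 124)) = Mul(451, Rational(158285, 1277)) = Rational(71386535, 1277)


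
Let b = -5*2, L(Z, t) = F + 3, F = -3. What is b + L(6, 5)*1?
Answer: -10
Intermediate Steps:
L(Z, t) = 0 (L(Z, t) = -3 + 3 = 0)
b = -10
b + L(6, 5)*1 = -10 + 0*1 = -10 + 0 = -10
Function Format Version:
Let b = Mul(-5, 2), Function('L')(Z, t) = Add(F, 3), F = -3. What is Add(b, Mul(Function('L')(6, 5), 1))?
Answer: -10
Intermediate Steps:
Function('L')(Z, t) = 0 (Function('L')(Z, t) = Add(-3, 3) = 0)
b = -10
Add(b, Mul(Function('L')(6, 5), 1)) = Add(-10, Mul(0, 1)) = Add(-10, 0) = -10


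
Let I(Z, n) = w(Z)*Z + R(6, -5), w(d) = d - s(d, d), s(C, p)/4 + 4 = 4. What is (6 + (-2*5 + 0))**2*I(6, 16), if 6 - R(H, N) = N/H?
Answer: 2056/3 ≈ 685.33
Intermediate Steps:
R(H, N) = 6 - N/H
s(C, p) = 0 (s(C, p) = -16 + 4*4 = -16 + 16 = 0)
w(d) = d (w(d) = d - 1*0 = d + 0 = d)
I(Z, n) = 41/6 + Z**2 (I(Z, n) = Z*Z + (6 - 1*(-5)/6) = Z**2 + (6 - 1*(-5)*1/6) = Z**2 + (6 + 5/6) = Z**2 + 41/6 = 41/6 + Z**2)
(6 + (-2*5 + 0))**2*I(6, 16) = (6 + (-2*5 + 0))**2*(41/6 + 6**2) = (6 + (-10 + 0))**2*(41/6 + 36) = (6 - 10)**2*(257/6) = (-4)**2*(257/6) = 16*(257/6) = 2056/3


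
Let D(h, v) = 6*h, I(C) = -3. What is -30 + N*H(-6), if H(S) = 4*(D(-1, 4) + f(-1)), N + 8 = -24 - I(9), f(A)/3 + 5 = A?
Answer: 2754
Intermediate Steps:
f(A) = -15 + 3*A
N = -29 (N = -8 + (-24 - 1*(-3)) = -8 + (-24 + 3) = -8 - 21 = -29)
H(S) = -96 (H(S) = 4*(6*(-1) + (-15 + 3*(-1))) = 4*(-6 + (-15 - 3)) = 4*(-6 - 18) = 4*(-24) = -96)
-30 + N*H(-6) = -30 - 29*(-96) = -30 + 2784 = 2754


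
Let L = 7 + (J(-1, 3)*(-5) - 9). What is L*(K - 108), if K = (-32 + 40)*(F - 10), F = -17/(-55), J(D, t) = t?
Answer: 173468/55 ≈ 3154.0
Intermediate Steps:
F = 17/55 (F = -17*(-1/55) = 17/55 ≈ 0.30909)
K = -4264/55 (K = (-32 + 40)*(17/55 - 10) = 8*(-533/55) = -4264/55 ≈ -77.527)
L = -17 (L = 7 + (3*(-5) - 9) = 7 + (-15 - 9) = 7 - 24 = -17)
L*(K - 108) = -17*(-4264/55 - 108) = -17*(-10204/55) = 173468/55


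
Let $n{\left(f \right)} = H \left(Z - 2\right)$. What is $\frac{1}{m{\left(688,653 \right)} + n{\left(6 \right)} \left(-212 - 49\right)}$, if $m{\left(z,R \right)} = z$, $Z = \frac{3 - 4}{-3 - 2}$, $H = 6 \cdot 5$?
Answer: $\frac{1}{14782} \approx 6.765 \cdot 10^{-5}$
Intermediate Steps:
$H = 30$
$Z = \frac{1}{5}$ ($Z = - \frac{1}{-5} = \left(-1\right) \left(- \frac{1}{5}\right) = \frac{1}{5} \approx 0.2$)
$n{\left(f \right)} = -54$ ($n{\left(f \right)} = 30 \left(\frac{1}{5} - 2\right) = 30 \left(- \frac{9}{5}\right) = -54$)
$\frac{1}{m{\left(688,653 \right)} + n{\left(6 \right)} \left(-212 - 49\right)} = \frac{1}{688 - 54 \left(-212 - 49\right)} = \frac{1}{688 - -14094} = \frac{1}{688 + 14094} = \frac{1}{14782}$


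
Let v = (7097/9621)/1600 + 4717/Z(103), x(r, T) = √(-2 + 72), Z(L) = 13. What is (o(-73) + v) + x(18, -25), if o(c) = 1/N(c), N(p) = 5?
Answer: 72651726821/200116800 + √70 ≈ 371.41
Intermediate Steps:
x(r, T) = √70
o(c) = ⅕ (o(c) = 1/5 = ⅕)
v = 72611703461/200116800 (v = (7097/9621)/1600 + 4717/13 = (7097*(1/9621))*(1/1600) + 4717*(1/13) = (7097/9621)*(1/1600) + 4717/13 = 7097/15393600 + 4717/13 = 72611703461/200116800 ≈ 362.85)
(o(-73) + v) + x(18, -25) = (⅕ + 72611703461/200116800) + √70 = 72651726821/200116800 + √70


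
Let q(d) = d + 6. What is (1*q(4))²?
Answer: 100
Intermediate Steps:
q(d) = 6 + d
(1*q(4))² = (1*(6 + 4))² = (1*10)² = 10² = 100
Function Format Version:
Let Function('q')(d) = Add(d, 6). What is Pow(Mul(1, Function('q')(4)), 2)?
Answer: 100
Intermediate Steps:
Function('q')(d) = Add(6, d)
Pow(Mul(1, Function('q')(4)), 2) = Pow(Mul(1, Add(6, 4)), 2) = Pow(Mul(1, 10), 2) = Pow(10, 2) = 100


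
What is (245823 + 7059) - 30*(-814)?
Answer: 277302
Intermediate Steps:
(245823 + 7059) - 30*(-814) = 252882 + 24420 = 277302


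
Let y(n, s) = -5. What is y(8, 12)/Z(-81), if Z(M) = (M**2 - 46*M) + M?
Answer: -5/10206 ≈ -0.00048991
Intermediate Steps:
Z(M) = M**2 - 45*M
y(8, 12)/Z(-81) = -5*(-1/(81*(-45 - 81))) = -5/((-81*(-126))) = -5/10206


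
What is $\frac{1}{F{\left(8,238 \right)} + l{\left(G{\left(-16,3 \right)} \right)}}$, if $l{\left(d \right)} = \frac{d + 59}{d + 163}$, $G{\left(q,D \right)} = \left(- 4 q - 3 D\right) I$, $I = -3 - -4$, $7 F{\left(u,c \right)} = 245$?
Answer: $\frac{109}{3872} \approx 0.028151$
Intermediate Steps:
$F{\left(u,c \right)} = 35$ ($F{\left(u,c \right)} = \frac{1}{7} \cdot 245 = 35$)
$I = 1$ ($I = -3 + 4 = 1$)
$G{\left(q,D \right)} = - 4 q - 3 D$ ($G{\left(q,D \right)} = \left(- 4 q - 3 D\right) 1 = - 4 q - 3 D$)
$l{\left(d \right)} = \frac{59 + d}{163 + d}$
$\frac{1}{F{\left(8,238 \right)} + l{\left(G{\left(-16,3 \right)} \right)}} = \frac{1}{35 + \frac{59 - -55}{163 - -55}} = \frac{1}{35 + \frac{59 + \left(64 - 9\right)}{163 + \left(64 - 9\right)}} = \frac{1}{35 + \frac{59 + 55}{163 + 55}} = \frac{1}{35 + \frac{1}{218} \cdot 114} = \frac{1}{35 + \frac{57}{109}} = \frac{1}{\frac{3872}{109}} = \frac{109}{3872}$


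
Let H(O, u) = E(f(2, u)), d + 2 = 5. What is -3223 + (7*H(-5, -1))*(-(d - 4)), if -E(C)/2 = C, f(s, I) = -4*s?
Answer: -3111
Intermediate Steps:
d = 3 (d = -2 + 5 = 3)
E(C) = -2*C
H(O, u) = 16 (H(O, u) = -(-8)*2 = -2*(-8) = 16)
-3223 + (7*H(-5, -1))*(-(d - 4)) = -3223 + (7*16)*(-(3 - 4)) = -3223 + 112*(-1*(-1)) = -3223 + 112*1 = -3223 + 112 = -3111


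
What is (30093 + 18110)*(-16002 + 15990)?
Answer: -578436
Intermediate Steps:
(30093 + 18110)*(-16002 + 15990) = 48203*(-12) = -578436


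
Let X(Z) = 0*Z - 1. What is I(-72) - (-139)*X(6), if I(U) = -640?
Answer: -779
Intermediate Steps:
X(Z) = -1 (X(Z) = 0 - 1 = -1)
I(-72) - (-139)*X(6) = -640 - (-139)*(-1) = -640 - 1*139 = -640 - 139 = -779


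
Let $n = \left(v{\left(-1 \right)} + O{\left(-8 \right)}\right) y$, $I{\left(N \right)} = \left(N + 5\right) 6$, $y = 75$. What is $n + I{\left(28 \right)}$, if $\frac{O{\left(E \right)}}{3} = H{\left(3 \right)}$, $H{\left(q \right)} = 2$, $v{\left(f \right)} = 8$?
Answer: $1248$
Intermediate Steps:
$O{\left(E \right)} = 6$ ($O{\left(E \right)} = 3 \cdot 2 = 6$)
$I{\left(N \right)} = 30 + 6 N$ ($I{\left(N \right)} = \left(5 + N\right) 6 = 30 + 6 N$)
$n = 1050$ ($n = \left(8 + 6\right) 75 = 14 \cdot 75 = 1050$)
$n + I{\left(28 \right)} = 1050 + \left(30 + 6 \cdot 28\right) = 1050 + \left(30 + 168\right) = 1050 + 198 = 1248$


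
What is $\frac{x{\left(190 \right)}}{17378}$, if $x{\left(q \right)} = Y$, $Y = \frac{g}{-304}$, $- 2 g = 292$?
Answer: $\frac{73}{2641456} \approx 2.7636 \cdot 10^{-5}$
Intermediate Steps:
$g = -146$ ($g = \left(- \frac{1}{2}\right) 292 = -146$)
$Y = \frac{73}{152}$ ($Y = - \frac{146}{-304} = \left(-146\right) \left(- \frac{1}{304}\right) = \frac{73}{152} \approx 0.48026$)
$x{\left(q \right)} = \frac{73}{152}$
$\frac{x{\left(190 \right)}}{17378} = \frac{73}{152 \cdot 17378} = \frac{73}{152} \cdot \frac{1}{17378} = \frac{73}{2641456}$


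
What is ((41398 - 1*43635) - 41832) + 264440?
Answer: 220371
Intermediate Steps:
((41398 - 1*43635) - 41832) + 264440 = ((41398 - 43635) - 41832) + 264440 = (-2237 - 41832) + 264440 = -44069 + 264440 = 220371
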